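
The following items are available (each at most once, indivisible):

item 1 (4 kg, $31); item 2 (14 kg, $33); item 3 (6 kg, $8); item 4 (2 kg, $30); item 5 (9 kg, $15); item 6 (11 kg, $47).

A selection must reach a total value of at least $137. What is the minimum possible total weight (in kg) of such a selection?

31

Subsets with value ≥ 137, sorted by total weight:
- item 1+item 2+item 4+item 6: weight 31, value 141
- item 1+item 2+item 3+item 4+item 6: weight 37, value 149
Minimum weight: 31 kg.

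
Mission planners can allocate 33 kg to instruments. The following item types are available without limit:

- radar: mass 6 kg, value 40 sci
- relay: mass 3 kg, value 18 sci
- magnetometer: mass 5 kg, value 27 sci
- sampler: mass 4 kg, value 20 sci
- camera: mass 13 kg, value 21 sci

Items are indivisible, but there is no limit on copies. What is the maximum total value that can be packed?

Best value-per-unit is radar at 40/6; filling with it alone gives 5×40 = 200.
Optimal mix: 5×radar + 1×relay → mass 33, value 218.

218 sci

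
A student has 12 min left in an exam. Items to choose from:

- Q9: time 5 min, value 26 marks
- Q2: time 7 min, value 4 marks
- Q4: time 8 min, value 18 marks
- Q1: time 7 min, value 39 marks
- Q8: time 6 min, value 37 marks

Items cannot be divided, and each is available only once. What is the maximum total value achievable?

65 marks

Check high-value combinations within 12 min:
- Q9+Q1: time 5+7=12, value 26+39=65
- Q9+Q8: time 5+6=11, value 26+37=63
- Q1: time 7, value 39
- Q8: time 6, value 37
Best: 65 marks.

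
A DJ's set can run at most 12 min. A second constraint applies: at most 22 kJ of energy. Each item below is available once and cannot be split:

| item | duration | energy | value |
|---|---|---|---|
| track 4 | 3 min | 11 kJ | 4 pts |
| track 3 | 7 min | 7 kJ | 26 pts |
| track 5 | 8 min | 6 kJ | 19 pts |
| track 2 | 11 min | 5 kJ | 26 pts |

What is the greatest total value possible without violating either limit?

30 pts

Feasible sets respecting both limits:
- track 4+track 3: duration 10, energy 18, value 30
- track 3: duration 7, energy 7, value 26
- track 2: duration 11, energy 5, value 26
Best: 30 pts.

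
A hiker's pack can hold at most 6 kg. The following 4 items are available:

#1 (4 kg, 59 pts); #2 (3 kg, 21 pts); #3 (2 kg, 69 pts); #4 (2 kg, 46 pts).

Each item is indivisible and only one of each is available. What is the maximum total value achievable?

128 pts

This is a 0/1 knapsack; check combinations near the capacity.
- #1+#3: weight 4+2=6, value 59+69=128
- #3+#4: weight 2+2=4, value 69+46=115
- #1+#4: weight 4+2=6, value 59+46=105
- #2+#3: weight 3+2=5, value 21+69=90
- #3: weight 2, value 69
Best: 128 pts.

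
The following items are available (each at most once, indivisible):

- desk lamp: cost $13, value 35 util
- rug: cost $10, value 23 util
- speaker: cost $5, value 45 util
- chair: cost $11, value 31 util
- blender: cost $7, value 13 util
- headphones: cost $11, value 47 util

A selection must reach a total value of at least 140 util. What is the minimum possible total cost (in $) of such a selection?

Subsets with value ≥ 140, sorted by total cost:
- desk lamp+speaker+blender+headphones: cost 36, value 140
- rug+speaker+chair+headphones: cost 37, value 146
- desk lamp+rug+speaker+headphones: cost 39, value 150
Minimum cost: 36 $.

36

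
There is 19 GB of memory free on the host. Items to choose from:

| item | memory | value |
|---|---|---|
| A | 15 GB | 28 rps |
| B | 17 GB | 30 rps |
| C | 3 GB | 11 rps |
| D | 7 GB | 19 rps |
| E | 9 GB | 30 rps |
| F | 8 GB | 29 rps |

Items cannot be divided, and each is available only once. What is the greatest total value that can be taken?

60 rps

Check high-value combinations within 19 GB:
- C+D+E: memory 3+7+9=19, value 11+19+30=60
- E+F: memory 9+8=17, value 30+29=59
- C+D+F: memory 3+7+8=18, value 11+19+29=59
- D+E: memory 7+9=16, value 19+30=49
- D+F: memory 7+8=15, value 19+29=48
Best: 60 rps.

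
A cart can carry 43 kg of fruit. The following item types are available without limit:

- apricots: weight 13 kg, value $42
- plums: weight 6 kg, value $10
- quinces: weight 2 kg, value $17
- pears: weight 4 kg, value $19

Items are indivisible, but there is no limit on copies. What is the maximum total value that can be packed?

Best value-per-unit is quinces at 17/2, and filling with it alone uses weight 21×2=42. No mix of the others beats 21×17 = 357.

$357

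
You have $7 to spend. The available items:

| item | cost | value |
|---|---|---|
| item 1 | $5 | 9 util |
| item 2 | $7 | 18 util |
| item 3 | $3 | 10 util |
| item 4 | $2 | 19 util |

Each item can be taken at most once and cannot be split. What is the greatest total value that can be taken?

29 util

Check high-value combinations within $7:
- item 3+item 4: cost 3+2=5, value 10+19=29
- item 1+item 4: cost 5+2=7, value 9+19=28
- item 4: cost 2, value 19
Best: 29 util.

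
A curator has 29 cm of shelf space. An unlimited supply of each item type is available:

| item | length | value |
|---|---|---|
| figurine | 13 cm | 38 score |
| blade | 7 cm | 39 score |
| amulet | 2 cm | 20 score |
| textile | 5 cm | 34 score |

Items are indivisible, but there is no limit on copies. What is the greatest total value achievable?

280 score

Best value-per-unit is amulet at 20/2, and filling with it alone uses length 14×2=28. No mix of the others beats 14×20 = 280.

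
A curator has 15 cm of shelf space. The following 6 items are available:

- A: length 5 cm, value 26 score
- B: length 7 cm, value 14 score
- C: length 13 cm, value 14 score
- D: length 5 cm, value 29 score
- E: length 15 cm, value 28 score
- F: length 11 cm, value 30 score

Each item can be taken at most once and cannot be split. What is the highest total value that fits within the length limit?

55 score

Check high-value combinations within 15 cm:
- A+D: length 5+5=10, value 26+29=55
- B+D: length 7+5=12, value 14+29=43
- A+B: length 5+7=12, value 26+14=40
Best: 55 score.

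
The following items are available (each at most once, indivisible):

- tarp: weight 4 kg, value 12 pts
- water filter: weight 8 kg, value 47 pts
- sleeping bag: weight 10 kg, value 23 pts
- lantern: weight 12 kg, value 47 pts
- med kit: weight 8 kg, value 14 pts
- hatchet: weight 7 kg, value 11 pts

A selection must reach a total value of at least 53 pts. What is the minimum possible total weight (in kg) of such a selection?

12

Subsets with value ≥ 53, sorted by total weight:
- tarp+water filter: weight 12, value 59
- water filter+hatchet: weight 15, value 58
Minimum weight: 12 kg.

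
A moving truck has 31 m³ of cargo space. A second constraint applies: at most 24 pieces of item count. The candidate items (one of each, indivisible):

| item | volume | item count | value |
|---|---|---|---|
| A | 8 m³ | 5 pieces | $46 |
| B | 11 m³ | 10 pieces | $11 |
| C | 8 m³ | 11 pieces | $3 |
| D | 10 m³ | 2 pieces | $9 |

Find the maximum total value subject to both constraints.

Feasible sets respecting both limits:
- A+B+D: volume 29, item count 17, value 66
- A+C+D: volume 26, item count 18, value 58
- A+B: volume 19, item count 15, value 57
Best: $66.

$66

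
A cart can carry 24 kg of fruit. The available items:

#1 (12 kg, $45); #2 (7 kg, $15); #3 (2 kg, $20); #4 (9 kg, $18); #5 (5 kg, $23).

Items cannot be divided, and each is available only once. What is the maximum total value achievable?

Check high-value combinations within 24 kg:
- #1+#3+#5: weight 12+2+5=19, value 45+20+23=88
- #1+#3+#4: weight 12+2+9=23, value 45+20+18=83
- #1+#2+#5: weight 12+7+5=24, value 45+15+23=83
Best: $88.

$88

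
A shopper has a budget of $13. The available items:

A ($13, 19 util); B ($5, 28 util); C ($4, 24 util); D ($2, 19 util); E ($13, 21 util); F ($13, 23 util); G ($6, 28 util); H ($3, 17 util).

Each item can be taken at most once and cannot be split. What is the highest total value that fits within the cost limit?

75 util

This is a 0/1 knapsack; check combinations near the capacity.
- B+D+G: cost 5+2+6=13, value 28+19+28=75
- B+C+D: cost 5+4+2=11, value 28+24+19=71
- C+D+G: cost 4+2+6=12, value 24+19+28=71
- B+C+H: cost 5+4+3=12, value 28+24+17=69
Best: 75 util.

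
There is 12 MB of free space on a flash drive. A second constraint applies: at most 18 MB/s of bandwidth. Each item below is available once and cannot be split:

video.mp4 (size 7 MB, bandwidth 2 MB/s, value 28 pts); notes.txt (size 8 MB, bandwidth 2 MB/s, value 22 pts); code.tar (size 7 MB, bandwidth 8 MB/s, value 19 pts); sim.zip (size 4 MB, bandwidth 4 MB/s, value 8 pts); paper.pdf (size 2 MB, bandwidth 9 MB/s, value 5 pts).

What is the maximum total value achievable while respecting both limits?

Feasible sets respecting both limits:
- video.mp4+sim.zip: size 11, bandwidth 6, value 36
- video.mp4+paper.pdf: size 9, bandwidth 11, value 33
- notes.txt+sim.zip: size 12, bandwidth 6, value 30
Best: 36 pts.

36 pts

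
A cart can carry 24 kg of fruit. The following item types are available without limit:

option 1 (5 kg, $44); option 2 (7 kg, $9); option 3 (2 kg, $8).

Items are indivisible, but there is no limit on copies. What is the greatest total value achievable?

$192

Best value-per-unit is option 1 at 44/5; filling with it alone gives 4×44 = 176.
Optimal mix: 4×option 1 + 2×option 3 → weight 24, value 192.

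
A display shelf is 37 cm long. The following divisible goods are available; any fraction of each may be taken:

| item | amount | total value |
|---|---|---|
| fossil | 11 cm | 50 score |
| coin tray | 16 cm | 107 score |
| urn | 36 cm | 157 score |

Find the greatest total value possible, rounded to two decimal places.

Take in order of value per unit:
- coin tray (107/16 per unit): all 16 → value 107, running total 107.00
- fossil (50/11 per unit): all 11 → value 50, running total 157.00
- urn (157/36 per unit): 10 of 36 → value 10×157/36 = 43.6111, running total 200.61
Total 200.61.

200.61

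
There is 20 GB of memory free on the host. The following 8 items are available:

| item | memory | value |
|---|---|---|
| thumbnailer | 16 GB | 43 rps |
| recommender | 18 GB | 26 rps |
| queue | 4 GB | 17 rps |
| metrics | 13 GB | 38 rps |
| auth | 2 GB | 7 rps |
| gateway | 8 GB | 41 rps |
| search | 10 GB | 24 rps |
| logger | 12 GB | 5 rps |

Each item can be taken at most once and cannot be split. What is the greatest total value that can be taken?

72 rps

Check high-value combinations within 20 GB:
- auth+gateway+search: memory 2+8+10=20, value 7+41+24=72
- queue+auth+gateway: memory 4+2+8=14, value 17+7+41=65
- gateway+search: memory 8+10=18, value 41+24=65
Best: 72 rps.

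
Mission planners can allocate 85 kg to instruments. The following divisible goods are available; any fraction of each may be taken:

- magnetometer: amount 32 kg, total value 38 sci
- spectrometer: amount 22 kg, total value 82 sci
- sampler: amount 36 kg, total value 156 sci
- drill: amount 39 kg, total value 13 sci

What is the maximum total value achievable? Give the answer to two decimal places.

270.06

Take in order of value per unit:
- sampler (156/36 per unit): all 36 → value 156, running total 156.00
- spectrometer (82/22 per unit): all 22 → value 82, running total 238.00
- magnetometer (38/32 per unit): 27 of 32 → value 27×38/32 = 32.0625, running total 270.06
Total 270.06.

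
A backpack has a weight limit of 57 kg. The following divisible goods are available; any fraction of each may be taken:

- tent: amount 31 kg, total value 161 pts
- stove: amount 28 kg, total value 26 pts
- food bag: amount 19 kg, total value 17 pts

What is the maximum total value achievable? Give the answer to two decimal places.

Take in order of value per unit:
- tent (161/31 per unit): all 31 → value 161, running total 161.00
- stove (26/28 per unit): 26 of 28 → value 26×26/28 = 24.1429, running total 185.14
Total 185.14.

185.14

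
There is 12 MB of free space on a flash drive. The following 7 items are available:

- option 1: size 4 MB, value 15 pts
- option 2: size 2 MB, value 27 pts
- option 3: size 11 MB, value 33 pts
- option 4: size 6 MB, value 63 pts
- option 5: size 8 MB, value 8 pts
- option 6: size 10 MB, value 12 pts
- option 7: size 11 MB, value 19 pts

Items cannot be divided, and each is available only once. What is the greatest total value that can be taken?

Check high-value combinations within 12 MB:
- option 1+option 2+option 4: size 4+2+6=12, value 15+27+63=105
- option 2+option 4: size 2+6=8, value 27+63=90
- option 1+option 4: size 4+6=10, value 15+63=78
Best: 105 pts.

105 pts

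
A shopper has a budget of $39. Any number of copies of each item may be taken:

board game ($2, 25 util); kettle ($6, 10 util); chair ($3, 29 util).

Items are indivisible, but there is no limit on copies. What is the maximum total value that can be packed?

Best value-per-unit is board game at 25/2; filling with it alone gives 19×25 = 475.
Optimal mix: 18×board game + 1×chair → cost 39, value 479.

479 util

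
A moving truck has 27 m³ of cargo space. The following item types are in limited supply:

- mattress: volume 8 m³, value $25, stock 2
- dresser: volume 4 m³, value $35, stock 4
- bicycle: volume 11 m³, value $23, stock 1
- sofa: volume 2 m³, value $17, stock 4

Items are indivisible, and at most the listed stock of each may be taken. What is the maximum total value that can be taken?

Top feasible selections:
- 4×dresser + 4×sofa: volume 24, value 208
- 4×dresser + 3×sofa: volume 22, value 191
- 1×mattress + 4×dresser + 1×sofa: volume 26, value 182
- 1×mattress + 3×dresser + 3×sofa: volume 26, value 181
Best: $208.

$208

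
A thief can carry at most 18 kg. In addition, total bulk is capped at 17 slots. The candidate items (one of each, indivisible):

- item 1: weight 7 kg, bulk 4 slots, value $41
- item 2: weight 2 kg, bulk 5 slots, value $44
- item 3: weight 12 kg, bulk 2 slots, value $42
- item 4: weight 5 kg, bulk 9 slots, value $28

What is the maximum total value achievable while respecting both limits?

Feasible sets respecting both limits:
- item 2+item 3: weight 14, bulk 7, value 86
- item 1+item 2: weight 9, bulk 9, value 85
- item 2+item 4: weight 7, bulk 14, value 72
- item 3+item 4: weight 17, bulk 11, value 70
Best: $86.

$86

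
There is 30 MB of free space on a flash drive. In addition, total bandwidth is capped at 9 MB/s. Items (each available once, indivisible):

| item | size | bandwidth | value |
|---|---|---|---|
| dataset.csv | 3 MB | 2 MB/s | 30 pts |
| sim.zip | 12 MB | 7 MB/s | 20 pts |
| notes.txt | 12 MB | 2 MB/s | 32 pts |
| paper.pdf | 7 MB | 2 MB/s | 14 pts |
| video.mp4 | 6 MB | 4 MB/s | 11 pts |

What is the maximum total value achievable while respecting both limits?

Feasible sets respecting both limits:
- dataset.csv+notes.txt+paper.pdf: size 22, bandwidth 6, value 76
- dataset.csv+notes.txt+video.mp4: size 21, bandwidth 8, value 73
- dataset.csv+notes.txt: size 15, bandwidth 4, value 62
Best: 76 pts.

76 pts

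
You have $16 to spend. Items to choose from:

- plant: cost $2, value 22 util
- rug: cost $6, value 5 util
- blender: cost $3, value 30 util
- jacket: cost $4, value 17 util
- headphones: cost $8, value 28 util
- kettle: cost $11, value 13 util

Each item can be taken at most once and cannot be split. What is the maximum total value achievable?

This is a 0/1 knapsack; check combinations near the capacity.
- plant+blender+headphones: cost 2+3+8=13, value 22+30+28=80
- blender+jacket+headphones: cost 3+4+8=15, value 30+17+28=75
- plant+rug+blender+jacket: cost 2+6+3+4=15, value 22+5+30+17=74
Best: 80 util.

80 util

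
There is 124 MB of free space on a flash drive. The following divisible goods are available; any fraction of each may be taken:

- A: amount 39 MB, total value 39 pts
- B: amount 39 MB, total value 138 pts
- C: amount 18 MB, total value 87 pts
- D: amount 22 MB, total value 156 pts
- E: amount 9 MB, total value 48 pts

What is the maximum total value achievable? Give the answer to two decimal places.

465.00

Take in order of value per unit:
- D (156/22 per unit): all 22 → value 156, running total 156.00
- E (48/9 per unit): all 9 → value 48, running total 204.00
- C (87/18 per unit): all 18 → value 87, running total 291.00
- B (138/39 per unit): all 39 → value 138, running total 429.00
- A (39/39 per unit): 36 of 39 → value 36×39/39 = 36.0000, running total 465.00
Total 465.00.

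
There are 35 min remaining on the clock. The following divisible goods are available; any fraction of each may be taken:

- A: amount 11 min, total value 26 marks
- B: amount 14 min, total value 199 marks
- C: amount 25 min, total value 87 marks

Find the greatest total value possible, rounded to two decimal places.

272.08

Take in order of value per unit:
- B (199/14 per unit): all 14 → value 199, running total 199.00
- C (87/25 per unit): 21 of 25 → value 21×87/25 = 73.0800, running total 272.08
Total 272.08.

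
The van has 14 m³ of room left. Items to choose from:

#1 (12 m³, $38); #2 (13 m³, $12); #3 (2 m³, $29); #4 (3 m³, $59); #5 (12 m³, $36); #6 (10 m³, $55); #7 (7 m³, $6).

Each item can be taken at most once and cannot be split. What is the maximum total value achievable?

This is a 0/1 knapsack; check combinations near the capacity.
- #4+#6: volume 3+10=13, value 59+55=114
- #3+#4+#7: volume 2+3+7=12, value 29+59+6=94
- #3+#4: volume 2+3=5, value 29+59=88
- #3+#6: volume 2+10=12, value 29+55=84
- #1+#3: volume 12+2=14, value 38+29=67
Best: $114.

$114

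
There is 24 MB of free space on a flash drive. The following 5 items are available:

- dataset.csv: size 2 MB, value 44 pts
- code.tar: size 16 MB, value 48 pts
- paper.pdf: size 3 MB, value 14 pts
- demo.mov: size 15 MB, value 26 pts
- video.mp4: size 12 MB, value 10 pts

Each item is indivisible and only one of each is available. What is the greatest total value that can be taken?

106 pts

Check high-value combinations within 24 MB:
- dataset.csv+code.tar+paper.pdf: size 2+16+3=21, value 44+48+14=106
- dataset.csv+code.tar: size 2+16=18, value 44+48=92
- dataset.csv+paper.pdf+demo.mov: size 2+3+15=20, value 44+14+26=84
- dataset.csv+demo.mov: size 2+15=17, value 44+26=70
Best: 106 pts.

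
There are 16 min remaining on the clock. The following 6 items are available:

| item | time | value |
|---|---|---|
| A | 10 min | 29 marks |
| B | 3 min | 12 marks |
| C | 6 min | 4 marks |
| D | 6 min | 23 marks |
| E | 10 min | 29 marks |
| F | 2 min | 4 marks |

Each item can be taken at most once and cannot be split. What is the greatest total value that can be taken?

52 marks

Check high-value combinations within 16 min:
- A+D: time 10+6=16, value 29+23=52
- D+E: time 6+10=16, value 23+29=52
- A+B+F: time 10+3+2=15, value 29+12+4=45
- B+E+F: time 3+10+2=15, value 12+29+4=45
Best: 52 marks.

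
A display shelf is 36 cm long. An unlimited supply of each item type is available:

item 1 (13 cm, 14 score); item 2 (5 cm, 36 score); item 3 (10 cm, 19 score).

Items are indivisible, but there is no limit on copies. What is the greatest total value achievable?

Best value-per-unit is item 2 at 36/5, and filling with it alone uses length 7×5=35. No mix of the others beats 7×36 = 252.

252 score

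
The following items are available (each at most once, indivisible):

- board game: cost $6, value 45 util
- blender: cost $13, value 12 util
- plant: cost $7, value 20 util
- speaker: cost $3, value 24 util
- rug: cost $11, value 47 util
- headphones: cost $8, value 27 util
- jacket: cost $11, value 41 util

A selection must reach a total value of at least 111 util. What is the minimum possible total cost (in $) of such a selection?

Subsets with value ≥ 111, sorted by total cost:
- board game+speaker+rug: cost 20, value 116
- board game+plant+speaker+headphones: cost 24, value 116
- board game+plant+rug: cost 24, value 112
Minimum cost: 20 $.

20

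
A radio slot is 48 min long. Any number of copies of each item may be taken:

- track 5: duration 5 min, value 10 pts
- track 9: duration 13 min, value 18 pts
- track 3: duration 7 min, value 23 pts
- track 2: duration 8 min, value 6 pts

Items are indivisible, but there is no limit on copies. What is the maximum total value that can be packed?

Best value-per-unit is track 3 at 23/7; filling with it alone gives 6×23 = 138.
Optimal mix: 1×track 5 + 6×track 3 → duration 47, value 148.

148 pts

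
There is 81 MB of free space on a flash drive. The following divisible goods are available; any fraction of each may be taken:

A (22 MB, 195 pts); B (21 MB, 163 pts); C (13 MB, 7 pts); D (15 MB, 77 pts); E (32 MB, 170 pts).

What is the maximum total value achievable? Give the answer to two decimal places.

Take in order of value per unit:
- A (195/22 per unit): all 22 → value 195, running total 195.00
- B (163/21 per unit): all 21 → value 163, running total 358.00
- E (170/32 per unit): all 32 → value 170, running total 528.00
- D (77/15 per unit): 6 of 15 → value 6×77/15 = 30.8000, running total 558.80
Total 558.80.

558.80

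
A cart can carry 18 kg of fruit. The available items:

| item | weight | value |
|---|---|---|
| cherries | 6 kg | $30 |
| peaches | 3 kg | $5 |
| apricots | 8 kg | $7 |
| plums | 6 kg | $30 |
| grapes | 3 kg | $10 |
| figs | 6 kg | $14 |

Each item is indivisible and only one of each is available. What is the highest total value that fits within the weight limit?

This is a 0/1 knapsack; check combinations near the capacity.
- cherries+peaches+plums+grapes: weight 6+3+6+3=18, value 30+5+30+10=75
- cherries+plums+figs: weight 6+6+6=18, value 30+30+14=74
- cherries+plums+grapes: weight 6+6+3=15, value 30+30+10=70
- cherries+peaches+plums: weight 6+3+6=15, value 30+5+30=65
Best: $75.

$75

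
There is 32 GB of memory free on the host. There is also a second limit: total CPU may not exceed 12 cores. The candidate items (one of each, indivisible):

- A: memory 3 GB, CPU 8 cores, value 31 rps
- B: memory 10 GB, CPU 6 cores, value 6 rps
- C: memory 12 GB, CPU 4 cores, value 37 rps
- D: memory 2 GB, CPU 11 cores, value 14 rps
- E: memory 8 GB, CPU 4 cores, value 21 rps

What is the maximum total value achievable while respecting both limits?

Feasible sets respecting both limits:
- A+C: memory 15, CPU 12, value 68
- C+E: memory 20, CPU 8, value 58
- A+E: memory 11, CPU 12, value 52
- B+C: memory 22, CPU 10, value 43
Best: 68 rps.

68 rps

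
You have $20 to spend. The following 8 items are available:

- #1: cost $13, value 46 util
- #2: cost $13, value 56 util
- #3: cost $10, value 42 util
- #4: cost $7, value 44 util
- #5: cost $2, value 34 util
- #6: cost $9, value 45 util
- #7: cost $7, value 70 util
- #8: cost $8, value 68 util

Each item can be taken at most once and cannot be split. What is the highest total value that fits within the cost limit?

Check high-value combinations within $20:
- #5+#7+#8: cost 2+7+8=17, value 34+70+68=172
- #5+#6+#7: cost 2+9+7=18, value 34+45+70=149
- #4+#5+#7: cost 7+2+7=16, value 44+34+70=148
- #5+#6+#8: cost 2+9+8=19, value 34+45+68=147
- #4+#5+#8: cost 7+2+8=17, value 44+34+68=146
Best: 172 util.

172 util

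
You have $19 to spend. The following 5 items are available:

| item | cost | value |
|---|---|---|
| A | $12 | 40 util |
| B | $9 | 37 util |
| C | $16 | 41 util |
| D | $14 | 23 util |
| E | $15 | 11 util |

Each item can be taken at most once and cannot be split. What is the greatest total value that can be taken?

41 util

Check high-value combinations within $19:
- C: cost 16, value 41
- A: cost 12, value 40
- B: cost 9, value 37
- D: cost 14, value 23
Best: 41 util.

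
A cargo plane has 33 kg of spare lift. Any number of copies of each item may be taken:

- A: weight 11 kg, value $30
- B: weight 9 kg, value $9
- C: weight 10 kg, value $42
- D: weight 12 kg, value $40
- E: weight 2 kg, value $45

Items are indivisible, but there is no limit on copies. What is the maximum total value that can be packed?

$720

Best value-per-unit is E at 45/2, and filling with it alone uses weight 16×2=32. No mix of the others beats 16×45 = 720.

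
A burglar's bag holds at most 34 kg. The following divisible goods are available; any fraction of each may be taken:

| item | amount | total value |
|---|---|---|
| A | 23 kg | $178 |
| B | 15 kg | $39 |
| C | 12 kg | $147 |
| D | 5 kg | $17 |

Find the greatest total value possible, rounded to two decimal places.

317.26

Take in order of value per unit:
- C (147/12 per unit): all 12 → value 147, running total 147.00
- A (178/23 per unit): 22 of 23 → value 22×178/23 = 170.2609, running total 317.26
Total 317.26.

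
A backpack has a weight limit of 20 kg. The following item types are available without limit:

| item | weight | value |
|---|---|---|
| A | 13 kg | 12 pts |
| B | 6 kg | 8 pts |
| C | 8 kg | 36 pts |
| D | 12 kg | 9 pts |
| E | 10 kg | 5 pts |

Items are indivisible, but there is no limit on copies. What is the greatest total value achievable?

Best value-per-unit is C at 36/8, and filling with it alone uses weight 2×8=16. No mix of the others beats 2×36 = 72.

72 pts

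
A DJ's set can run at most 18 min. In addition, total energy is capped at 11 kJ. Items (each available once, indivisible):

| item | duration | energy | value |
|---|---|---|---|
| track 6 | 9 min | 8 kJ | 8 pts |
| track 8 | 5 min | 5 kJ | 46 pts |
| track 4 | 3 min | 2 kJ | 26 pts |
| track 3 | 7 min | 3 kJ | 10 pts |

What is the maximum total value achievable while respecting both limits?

Feasible sets respecting both limits:
- track 8+track 4+track 3: duration 15, energy 10, value 82
- track 8+track 4: duration 8, energy 7, value 72
- track 8+track 3: duration 12, energy 8, value 56
- track 8: duration 5, energy 5, value 46
Best: 82 pts.

82 pts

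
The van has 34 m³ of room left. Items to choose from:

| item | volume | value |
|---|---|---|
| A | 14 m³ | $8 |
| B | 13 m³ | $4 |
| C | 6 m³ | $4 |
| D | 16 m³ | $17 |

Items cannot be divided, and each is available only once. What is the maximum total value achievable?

$25

Check high-value combinations within 34 m³:
- A+D: volume 14+16=30, value 8+17=25
- C+D: volume 6+16=22, value 4+17=21
- B+D: volume 13+16=29, value 4+17=21
- D: volume 16, value 17
- A+B+C: volume 14+13+6=33, value 8+4+4=16
Best: $25.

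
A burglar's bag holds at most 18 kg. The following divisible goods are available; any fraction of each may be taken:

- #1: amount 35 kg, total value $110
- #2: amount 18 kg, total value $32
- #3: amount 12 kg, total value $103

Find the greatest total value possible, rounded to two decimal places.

Take in order of value per unit:
- #3 (103/12 per unit): all 12 → value 103, running total 103.00
- #1 (110/35 per unit): 6 of 35 → value 6×110/35 = 18.8571, running total 121.86
Total 121.86.

121.86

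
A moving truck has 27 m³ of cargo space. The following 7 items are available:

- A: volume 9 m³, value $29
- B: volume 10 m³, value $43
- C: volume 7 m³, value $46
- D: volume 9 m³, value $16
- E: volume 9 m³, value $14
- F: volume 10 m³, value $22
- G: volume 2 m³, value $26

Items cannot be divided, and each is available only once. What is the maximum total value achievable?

Check high-value combinations within 27 m³:
- A+B+C: volume 9+10+7=26, value 29+43+46=118
- A+C+D+G: volume 9+7+9+2=27, value 29+46+16+26=117
- B+C+G: volume 10+7+2=19, value 43+46+26=115
- A+C+E+G: volume 9+7+9+2=27, value 29+46+14+26=115
Best: $118.

$118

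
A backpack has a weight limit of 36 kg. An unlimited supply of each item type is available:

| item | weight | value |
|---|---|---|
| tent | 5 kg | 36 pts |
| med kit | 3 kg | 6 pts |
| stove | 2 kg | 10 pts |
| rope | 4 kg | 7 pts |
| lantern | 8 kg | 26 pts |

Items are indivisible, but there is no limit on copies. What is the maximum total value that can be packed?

252 pts

Best value-per-unit is tent at 36/5, and filling with it alone uses weight 7×5=35. No mix of the others beats 7×36 = 252.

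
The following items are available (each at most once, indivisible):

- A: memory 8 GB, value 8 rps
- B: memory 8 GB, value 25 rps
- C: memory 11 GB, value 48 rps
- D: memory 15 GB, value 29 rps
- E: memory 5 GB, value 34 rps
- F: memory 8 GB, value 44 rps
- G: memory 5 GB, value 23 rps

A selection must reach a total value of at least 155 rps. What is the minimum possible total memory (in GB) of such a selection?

37

Subsets with value ≥ 155, sorted by total memory:
- B+C+E+F+G: memory 37, value 174
- A+C+E+F+G: memory 37, value 157
- C+D+E+F: memory 39, value 155
Minimum memory: 37 GB.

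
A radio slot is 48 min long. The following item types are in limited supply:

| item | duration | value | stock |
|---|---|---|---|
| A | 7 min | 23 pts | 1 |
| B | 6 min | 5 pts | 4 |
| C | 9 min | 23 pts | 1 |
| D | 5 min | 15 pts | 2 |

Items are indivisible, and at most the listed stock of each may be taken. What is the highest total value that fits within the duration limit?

Best selections within duration 48 and stock limits:
- 1×A + 3×B + 1×C + 2×D: duration 44, value 91
- 1×A + 2×B + 1×C + 2×D: duration 38, value 86
- 1×A + 1×B + 1×C + 2×D: duration 32, value 81
Best: 91 pts.

91 pts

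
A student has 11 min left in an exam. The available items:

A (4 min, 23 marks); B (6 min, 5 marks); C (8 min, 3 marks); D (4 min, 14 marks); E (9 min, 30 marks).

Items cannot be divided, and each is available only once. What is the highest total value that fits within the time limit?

37 marks

Check high-value combinations within 11 min:
- A+D: time 4+4=8, value 23+14=37
- E: time 9, value 30
- A+B: time 4+6=10, value 23+5=28
Best: 37 marks.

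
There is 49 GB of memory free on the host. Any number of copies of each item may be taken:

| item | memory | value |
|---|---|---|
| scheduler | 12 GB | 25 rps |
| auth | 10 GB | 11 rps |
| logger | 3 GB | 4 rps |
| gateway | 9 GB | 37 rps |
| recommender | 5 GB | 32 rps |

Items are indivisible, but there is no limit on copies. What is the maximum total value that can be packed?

Best value-per-unit is recommender at 32/5; filling with it alone gives 9×32 = 288.
Optimal mix: 1×gateway + 8×recommender → memory 49, value 293.

293 rps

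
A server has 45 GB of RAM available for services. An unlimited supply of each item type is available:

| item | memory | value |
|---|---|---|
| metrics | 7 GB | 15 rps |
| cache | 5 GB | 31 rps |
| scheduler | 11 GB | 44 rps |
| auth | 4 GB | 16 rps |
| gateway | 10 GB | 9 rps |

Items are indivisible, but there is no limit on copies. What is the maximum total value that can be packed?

279 rps

Best value-per-unit is cache at 31/5, and filling with it alone uses memory 9×5=45. No mix of the others beats 9×31 = 279.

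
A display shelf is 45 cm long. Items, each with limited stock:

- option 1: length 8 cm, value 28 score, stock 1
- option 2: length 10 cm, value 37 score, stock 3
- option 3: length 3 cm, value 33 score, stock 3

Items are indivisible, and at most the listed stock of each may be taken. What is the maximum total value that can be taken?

210 score

Top feasible selections:
- 3×option 2 + 3×option 3: length 39, value 210
- 1×option 1 + 3×option 2 + 2×option 3: length 44, value 205
- 1×option 1 + 2×option 2 + 3×option 3: length 37, value 201
- 3×option 2 + 2×option 3: length 36, value 177
Best: 210 score.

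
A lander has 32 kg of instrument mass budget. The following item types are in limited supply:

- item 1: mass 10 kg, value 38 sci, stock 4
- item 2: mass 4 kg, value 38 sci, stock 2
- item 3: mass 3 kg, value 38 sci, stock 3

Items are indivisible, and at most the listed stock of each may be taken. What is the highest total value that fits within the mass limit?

228 sci

Best selections within mass 32 and stock limits:
- 1×item 1 + 2×item 2 + 3×item 3: mass 27, value 228
- 2×item 2 + 3×item 3: mass 17, value 190
- 1×item 1 + 1×item 2 + 3×item 3: mass 23, value 190
- 1×item 1 + 2×item 2 + 2×item 3: mass 24, value 190
Best: 228 sci.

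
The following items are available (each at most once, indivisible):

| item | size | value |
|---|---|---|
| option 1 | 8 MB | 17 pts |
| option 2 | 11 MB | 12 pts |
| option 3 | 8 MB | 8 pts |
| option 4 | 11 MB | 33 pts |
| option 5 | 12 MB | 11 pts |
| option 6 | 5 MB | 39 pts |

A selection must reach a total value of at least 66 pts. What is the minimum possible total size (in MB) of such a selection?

Subsets with value ≥ 66, sorted by total size:
- option 4+option 6: size 16, value 72
- option 1+option 4+option 6: size 24, value 89
Minimum size: 16 MB.

16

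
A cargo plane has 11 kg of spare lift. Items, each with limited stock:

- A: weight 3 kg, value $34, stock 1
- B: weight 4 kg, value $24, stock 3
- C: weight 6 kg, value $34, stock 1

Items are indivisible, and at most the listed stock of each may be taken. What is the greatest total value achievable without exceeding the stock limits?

Top feasible selections:
- 1×A + 2×B: weight 11, value 82
- 1×A + 1×C: weight 9, value 68
Best: $82.

$82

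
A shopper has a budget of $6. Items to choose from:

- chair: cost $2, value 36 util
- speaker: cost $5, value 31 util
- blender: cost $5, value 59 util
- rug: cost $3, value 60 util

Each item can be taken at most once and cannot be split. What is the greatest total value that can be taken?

Check high-value combinations within $6:
- chair+rug: cost 2+3=5, value 36+60=96
- rug: cost 3, value 60
- blender: cost 5, value 59
Best: 96 util.

96 util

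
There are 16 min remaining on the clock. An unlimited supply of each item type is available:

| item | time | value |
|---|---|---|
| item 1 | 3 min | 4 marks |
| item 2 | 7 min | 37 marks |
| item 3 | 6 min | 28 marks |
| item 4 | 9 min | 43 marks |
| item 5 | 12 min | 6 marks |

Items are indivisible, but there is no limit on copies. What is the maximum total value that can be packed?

80 marks

Best value-per-unit is item 2 at 37/7; filling with it alone gives 2×37 = 74.
Optimal mix: 1×item 2 + 1×item 4 → time 16, value 80.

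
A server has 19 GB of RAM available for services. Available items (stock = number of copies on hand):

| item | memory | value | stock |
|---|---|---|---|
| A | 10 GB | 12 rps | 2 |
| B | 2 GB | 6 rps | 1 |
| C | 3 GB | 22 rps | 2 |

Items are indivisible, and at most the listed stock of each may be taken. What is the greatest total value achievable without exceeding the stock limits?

Best selections within memory 19 and stock limits:
- 1×A + 1×B + 2×C: memory 18, value 62
- 1×A + 2×C: memory 16, value 56
- 1×B + 2×C: memory 8, value 50
- 2×C: memory 6, value 44
Best: 62 rps.

62 rps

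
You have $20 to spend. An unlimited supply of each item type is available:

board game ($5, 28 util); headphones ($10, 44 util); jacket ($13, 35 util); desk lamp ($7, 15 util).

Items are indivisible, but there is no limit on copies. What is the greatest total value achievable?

112 util

Best value-per-unit is board game at 28/5, and filling with it alone uses cost 4×5=20. No mix of the others beats 4×28 = 112.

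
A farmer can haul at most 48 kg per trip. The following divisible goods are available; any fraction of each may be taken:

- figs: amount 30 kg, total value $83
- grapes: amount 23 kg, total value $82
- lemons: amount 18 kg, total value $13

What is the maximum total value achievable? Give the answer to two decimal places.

Take in order of value per unit:
- grapes (82/23 per unit): all 23 → value 82, running total 82.00
- figs (83/30 per unit): 25 of 30 → value 25×83/30 = 69.1667, running total 151.17
Total 151.17.

151.17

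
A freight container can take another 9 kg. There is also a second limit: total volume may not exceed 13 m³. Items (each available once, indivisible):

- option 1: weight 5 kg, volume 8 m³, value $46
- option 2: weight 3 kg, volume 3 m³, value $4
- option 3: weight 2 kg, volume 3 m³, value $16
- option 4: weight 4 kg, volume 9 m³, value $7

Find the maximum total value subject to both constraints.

Feasible sets respecting both limits:
- option 1+option 3: weight 7, volume 11, value 62
- option 1+option 2: weight 8, volume 11, value 50
- option 1: weight 5, volume 8, value 46
- option 3+option 4: weight 6, volume 12, value 23
Best: $62.

$62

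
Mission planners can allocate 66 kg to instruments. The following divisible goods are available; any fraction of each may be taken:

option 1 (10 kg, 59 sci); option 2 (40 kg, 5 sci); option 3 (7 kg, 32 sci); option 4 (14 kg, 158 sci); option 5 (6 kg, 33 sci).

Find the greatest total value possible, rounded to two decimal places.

285.63

Take in order of value per unit:
- option 4 (158/14 per unit): all 14 → value 158, running total 158.00
- option 1 (59/10 per unit): all 10 → value 59, running total 217.00
- option 5 (33/6 per unit): all 6 → value 33, running total 250.00
- option 3 (32/7 per unit): all 7 → value 32, running total 282.00
- option 2 (5/40 per unit): 29 of 40 → value 29×5/40 = 3.6250, running total 285.63
Total 285.63.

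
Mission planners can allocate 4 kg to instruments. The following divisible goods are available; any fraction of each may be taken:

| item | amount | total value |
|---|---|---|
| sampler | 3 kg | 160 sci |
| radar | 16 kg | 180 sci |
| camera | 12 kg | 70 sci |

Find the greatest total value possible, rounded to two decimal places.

171.25

Take in order of value per unit:
- sampler (160/3 per unit): all 3 → value 160, running total 160.00
- radar (180/16 per unit): 1 of 16 → value 1×180/16 = 11.2500, running total 171.25
Total 171.25.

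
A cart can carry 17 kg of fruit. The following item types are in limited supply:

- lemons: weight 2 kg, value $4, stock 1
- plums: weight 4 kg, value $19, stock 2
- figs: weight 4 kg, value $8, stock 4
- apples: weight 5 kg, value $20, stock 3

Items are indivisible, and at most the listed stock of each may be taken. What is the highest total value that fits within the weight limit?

Best selections within weight 17 and stock limits:
- 2×plums + 1×figs + 1×apples: weight 17, value 66
- 1×lemons + 3×apples: weight 17, value 64
Best: $66.

$66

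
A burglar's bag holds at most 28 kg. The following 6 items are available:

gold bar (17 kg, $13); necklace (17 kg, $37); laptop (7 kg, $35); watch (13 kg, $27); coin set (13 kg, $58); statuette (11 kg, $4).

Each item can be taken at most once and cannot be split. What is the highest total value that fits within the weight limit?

$93

Check high-value combinations within 28 kg:
- laptop+coin set: weight 7+13=20, value 35+58=93
- watch+coin set: weight 13+13=26, value 27+58=85
- necklace+laptop: weight 17+7=24, value 37+35=72
Best: $93.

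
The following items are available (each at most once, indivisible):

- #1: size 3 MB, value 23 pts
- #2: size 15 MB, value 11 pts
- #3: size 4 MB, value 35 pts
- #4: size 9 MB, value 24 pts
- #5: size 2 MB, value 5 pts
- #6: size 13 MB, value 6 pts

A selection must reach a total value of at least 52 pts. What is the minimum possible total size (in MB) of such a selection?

7

Subsets with value ≥ 52, sorted by total size:
- #1+#3: size 7, value 58
- #1+#3+#5: size 9, value 63
- #3+#4: size 13, value 59
- #1+#4+#5: size 14, value 52
Minimum size: 7 MB.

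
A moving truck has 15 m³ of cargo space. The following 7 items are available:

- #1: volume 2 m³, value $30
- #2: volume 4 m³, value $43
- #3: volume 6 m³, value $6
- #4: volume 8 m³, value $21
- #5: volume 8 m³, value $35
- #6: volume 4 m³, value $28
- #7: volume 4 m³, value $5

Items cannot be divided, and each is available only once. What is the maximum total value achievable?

Check high-value combinations within 15 m³:
- #1+#2+#5: volume 2+4+8=14, value 30+43+35=108
- #1+#2+#6+#7: volume 2+4+4+4=14, value 30+43+28+5=106
- #1+#2+#6: volume 2+4+4=10, value 30+43+28=101
Best: $108.

$108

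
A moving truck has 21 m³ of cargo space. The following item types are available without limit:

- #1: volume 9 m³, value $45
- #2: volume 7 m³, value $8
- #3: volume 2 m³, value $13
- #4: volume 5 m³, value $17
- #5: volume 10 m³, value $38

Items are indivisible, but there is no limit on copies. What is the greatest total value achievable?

Best value-per-unit is #3 at 13/2, and filling with it alone uses volume 10×2=20. No mix of the others beats 10×13 = 130.

$130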